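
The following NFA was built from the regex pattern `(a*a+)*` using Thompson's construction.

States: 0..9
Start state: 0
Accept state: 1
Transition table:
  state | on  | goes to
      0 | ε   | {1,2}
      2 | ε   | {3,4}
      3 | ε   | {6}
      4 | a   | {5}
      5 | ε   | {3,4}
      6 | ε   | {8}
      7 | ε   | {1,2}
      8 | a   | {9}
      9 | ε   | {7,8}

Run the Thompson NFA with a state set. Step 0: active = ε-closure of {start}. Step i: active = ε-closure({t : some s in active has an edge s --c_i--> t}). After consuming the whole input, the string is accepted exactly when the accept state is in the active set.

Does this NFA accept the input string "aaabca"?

S₀ = ε-closure({0}) = {0,1,2,3,4,6,8}
'a' @ 1: {1,2,3,4,5,6,7,8,9}  (accept∈set)
'a' @ 2: {1,2,3,4,5,6,7,8,9}  (accept∈set)
'a' @ 3: {1,2,3,4,5,6,7,8,9}  (accept∈set)
'b' @ 4: {}  — state set empty
rest 'ca' ignored (set empty)
final: {}; accept 1 not in set

Answer: REJECT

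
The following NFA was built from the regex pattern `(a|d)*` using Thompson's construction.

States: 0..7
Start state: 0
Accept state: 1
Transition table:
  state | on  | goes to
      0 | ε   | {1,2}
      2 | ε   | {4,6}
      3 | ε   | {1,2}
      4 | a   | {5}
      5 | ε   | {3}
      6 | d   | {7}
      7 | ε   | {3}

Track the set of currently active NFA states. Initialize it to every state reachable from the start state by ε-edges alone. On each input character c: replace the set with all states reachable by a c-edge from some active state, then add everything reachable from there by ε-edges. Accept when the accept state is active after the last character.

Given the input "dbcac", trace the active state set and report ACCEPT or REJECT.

initial (ε-close {0}): {0,1,2,4,6}
'd' @ 1: {1,2,3,4,6,7}  [accepting]
'b' @ 2: {}  — state set empty
rest 'cac' ignored (set empty)
final: {}; accept 1 not in set

Answer: REJECT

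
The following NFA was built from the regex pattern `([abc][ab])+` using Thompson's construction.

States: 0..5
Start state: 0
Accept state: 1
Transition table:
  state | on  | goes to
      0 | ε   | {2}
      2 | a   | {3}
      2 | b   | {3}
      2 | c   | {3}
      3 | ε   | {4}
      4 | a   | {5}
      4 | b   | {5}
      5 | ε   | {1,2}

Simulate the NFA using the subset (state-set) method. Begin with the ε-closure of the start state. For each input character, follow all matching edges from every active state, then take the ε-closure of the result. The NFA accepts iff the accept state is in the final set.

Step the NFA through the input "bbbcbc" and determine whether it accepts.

Answer: REJECT

Steps:
start: ε-closure({0}) = {0,2}
'b' @ 1: {3,4}
'b' @ 2: {1,2,5}  ✓accept
'b' @ 3: {3,4}
'c' @ 4: {}  — no active states
rest 'bc' ignored (set empty)
after full input: {}  (accept=1 not in)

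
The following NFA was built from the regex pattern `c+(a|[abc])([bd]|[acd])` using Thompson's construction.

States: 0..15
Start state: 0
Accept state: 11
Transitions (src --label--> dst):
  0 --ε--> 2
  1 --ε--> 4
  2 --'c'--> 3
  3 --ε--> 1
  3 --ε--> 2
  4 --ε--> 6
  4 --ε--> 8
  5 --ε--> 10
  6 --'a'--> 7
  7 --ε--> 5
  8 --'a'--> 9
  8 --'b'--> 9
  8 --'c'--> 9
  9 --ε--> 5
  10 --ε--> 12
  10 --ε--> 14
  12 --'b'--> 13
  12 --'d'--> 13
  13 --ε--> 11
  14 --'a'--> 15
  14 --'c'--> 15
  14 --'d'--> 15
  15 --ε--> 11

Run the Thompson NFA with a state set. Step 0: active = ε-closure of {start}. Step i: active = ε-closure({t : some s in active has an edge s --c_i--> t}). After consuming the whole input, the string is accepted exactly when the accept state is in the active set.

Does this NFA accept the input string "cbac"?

Answer: REJECT

Trace:
S₀ = ε-closure({0}) = {0,2}
'c' @ 1: {1,2,3,4,6,8}
'b' @ 2: {5,9,10,12,14}
'a' @ 3: {11,15}  [accepting]
'c' @ 4: {}  — state set empty
final: {}; accept 11 not in set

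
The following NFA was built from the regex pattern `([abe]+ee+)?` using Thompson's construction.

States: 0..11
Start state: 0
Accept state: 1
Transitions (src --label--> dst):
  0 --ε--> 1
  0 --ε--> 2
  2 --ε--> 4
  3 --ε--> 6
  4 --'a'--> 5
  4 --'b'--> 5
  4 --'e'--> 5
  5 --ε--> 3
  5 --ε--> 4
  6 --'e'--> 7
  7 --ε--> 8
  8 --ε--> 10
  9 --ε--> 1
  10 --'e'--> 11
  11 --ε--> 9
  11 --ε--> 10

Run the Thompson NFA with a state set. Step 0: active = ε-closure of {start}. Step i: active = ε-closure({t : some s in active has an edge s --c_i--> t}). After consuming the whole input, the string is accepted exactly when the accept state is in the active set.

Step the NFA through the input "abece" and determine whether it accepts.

Answer: REJECT

Derivation:
S₀ = ε-closure({0}) = {0,1,2,4}
'a' @ 1: {3,4,5,6}
'b' @ 2: {3,4,5,6}
'e' @ 3: {3,4,5,6,7,8,10}
'c' @ 4: {}  — state set empty
rest 'e' ignored (set empty)
final: {}; accept 1 not in set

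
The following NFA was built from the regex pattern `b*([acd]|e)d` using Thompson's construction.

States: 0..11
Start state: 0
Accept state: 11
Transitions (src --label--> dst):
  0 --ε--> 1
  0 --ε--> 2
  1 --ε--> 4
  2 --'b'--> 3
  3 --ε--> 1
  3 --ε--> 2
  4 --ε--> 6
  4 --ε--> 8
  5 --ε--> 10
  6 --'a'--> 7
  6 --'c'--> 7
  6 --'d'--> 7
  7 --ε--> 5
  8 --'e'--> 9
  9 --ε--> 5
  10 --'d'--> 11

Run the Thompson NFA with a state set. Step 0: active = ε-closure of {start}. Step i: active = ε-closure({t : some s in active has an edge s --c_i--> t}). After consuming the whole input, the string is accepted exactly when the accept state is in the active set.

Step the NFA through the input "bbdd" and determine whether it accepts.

start: ε-closure({0}) = {0,1,2,4,6,8}
'b' @ 1: {1,2,3,4,6,8}
'b' @ 2: {1,2,3,4,6,8}
'd' @ 3: {5,7,10}
'd' @ 4: {11}  [accepting]
end set {11} — state 11 in

Answer: ACCEPT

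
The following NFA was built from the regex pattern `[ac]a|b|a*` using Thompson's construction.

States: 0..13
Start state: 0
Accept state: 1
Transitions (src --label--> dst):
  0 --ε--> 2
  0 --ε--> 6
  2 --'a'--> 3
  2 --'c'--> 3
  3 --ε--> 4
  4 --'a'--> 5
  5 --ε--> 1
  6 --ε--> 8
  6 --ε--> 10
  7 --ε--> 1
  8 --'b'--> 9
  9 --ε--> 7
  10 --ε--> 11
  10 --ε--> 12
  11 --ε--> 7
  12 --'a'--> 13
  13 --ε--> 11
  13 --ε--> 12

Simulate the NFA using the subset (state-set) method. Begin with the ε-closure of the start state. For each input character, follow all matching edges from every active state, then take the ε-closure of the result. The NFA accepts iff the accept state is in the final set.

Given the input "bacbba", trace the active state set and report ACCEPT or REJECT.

initial (ε-close {0}): {0,1,2,6,7,8,10,11,12}
'b' @ 1: {1,7,9}  (accept∈set)
'a' @ 2: {}  — state set empty
rest 'cbba' ignored (set empty)
end set {} — state 1 not in

Answer: REJECT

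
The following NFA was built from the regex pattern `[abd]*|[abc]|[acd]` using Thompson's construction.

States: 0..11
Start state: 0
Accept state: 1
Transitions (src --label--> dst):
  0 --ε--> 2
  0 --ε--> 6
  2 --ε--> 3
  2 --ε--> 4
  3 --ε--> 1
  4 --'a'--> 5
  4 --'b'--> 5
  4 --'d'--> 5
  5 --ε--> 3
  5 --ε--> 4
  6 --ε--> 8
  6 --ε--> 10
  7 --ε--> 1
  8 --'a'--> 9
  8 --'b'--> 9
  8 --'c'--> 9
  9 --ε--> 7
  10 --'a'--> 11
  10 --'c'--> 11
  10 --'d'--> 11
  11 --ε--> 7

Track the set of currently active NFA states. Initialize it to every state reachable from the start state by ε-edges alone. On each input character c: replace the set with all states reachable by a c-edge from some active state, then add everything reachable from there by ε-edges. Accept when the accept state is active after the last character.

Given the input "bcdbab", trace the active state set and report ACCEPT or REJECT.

Answer: REJECT

Steps:
initial (ε-close {0}): {0,1,2,3,4,6,8,10}
'b' @ 1: {1,3,4,5,7,9}  (accept∈set)
'c' @ 2: {}  — state set empty
rest 'dbab' ignored (set empty)
after full input: {}  (accept=1 not in)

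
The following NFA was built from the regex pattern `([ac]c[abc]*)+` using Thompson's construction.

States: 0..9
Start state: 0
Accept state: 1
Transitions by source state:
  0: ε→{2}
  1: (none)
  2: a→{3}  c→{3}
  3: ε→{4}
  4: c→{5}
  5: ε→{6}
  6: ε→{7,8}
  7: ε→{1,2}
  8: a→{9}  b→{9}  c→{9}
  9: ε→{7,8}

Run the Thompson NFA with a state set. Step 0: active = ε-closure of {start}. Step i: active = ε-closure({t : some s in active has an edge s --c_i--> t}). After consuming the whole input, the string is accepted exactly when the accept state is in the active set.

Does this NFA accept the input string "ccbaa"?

Answer: ACCEPT

Trace:
start: ε-closure({0}) = {0,2}
'c' @ 1: {3,4}
'c' @ 2: {1,2,5,6,7,8}  ✓accept
'b' @ 3: {1,2,7,8,9}  ✓accept
'a' @ 4: {1,2,3,4,7,8,9}  ✓accept
'a' @ 5: {1,2,3,4,7,8,9}  ✓accept
after full input: {1,2,3,4,7,8,9}  (accept=1 in)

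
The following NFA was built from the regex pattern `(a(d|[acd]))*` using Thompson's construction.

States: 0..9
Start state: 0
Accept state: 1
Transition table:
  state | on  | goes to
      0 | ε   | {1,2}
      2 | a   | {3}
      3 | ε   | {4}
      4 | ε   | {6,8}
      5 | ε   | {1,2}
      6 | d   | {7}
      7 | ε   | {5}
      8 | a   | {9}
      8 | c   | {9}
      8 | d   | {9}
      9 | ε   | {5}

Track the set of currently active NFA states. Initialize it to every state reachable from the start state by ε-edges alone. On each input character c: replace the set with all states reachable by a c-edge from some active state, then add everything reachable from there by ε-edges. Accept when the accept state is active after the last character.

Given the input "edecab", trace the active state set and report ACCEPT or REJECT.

initial (ε-close {0}): {0,1,2}
'e' @ 1: {}  — state set empty
rest 'decab' ignored (set empty)
after full input: {}  (accept=1 not in)

Answer: REJECT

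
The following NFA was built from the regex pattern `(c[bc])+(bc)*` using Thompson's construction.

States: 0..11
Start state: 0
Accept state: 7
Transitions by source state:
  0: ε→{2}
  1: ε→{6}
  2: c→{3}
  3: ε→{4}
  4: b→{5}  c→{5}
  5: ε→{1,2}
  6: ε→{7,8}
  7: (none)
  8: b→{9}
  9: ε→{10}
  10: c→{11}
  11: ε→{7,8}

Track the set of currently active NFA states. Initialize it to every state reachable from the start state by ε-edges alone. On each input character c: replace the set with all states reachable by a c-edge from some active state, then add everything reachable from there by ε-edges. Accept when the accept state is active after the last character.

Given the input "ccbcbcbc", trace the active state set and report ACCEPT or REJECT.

start: ε-closure({0}) = {0,2}
'c' @ 1: {3,4}
'c' @ 2: {1,2,5,6,7,8}  (accept∈set)
'b' @ 3: {9,10}
'c' @ 4: {7,8,11}  (accept∈set)
'b' @ 5: {9,10}
'c' @ 6: {7,8,11}  (accept∈set)
'b' @ 7: {9,10}
'c' @ 8: {7,8,11}  (accept∈set)
after full input: {7,8,11}  (accept=7 in)

Answer: ACCEPT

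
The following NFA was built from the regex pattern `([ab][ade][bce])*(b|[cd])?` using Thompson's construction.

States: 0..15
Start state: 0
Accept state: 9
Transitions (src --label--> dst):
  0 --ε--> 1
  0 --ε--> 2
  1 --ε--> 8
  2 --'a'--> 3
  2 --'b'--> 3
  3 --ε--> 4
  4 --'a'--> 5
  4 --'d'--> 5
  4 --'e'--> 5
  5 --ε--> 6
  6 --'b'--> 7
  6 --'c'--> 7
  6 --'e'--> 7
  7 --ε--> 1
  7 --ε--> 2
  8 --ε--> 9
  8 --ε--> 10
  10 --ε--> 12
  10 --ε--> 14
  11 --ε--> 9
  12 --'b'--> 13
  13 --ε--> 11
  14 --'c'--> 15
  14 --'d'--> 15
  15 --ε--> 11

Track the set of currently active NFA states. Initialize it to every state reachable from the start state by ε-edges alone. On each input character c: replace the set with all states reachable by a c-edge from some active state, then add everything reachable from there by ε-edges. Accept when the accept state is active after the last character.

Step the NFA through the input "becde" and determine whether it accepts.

Answer: REJECT

Derivation:
S₀ = ε-closure({0}) = {0,1,2,8,9,10,12,14}
'b' @ 1: {3,4,9,11,13}  ✓accept
'e' @ 2: {5,6}
'c' @ 3: {1,2,7,8,9,10,12,14}  ✓accept
'd' @ 4: {9,11,15}  ✓accept
'e' @ 5: {}  — state set empty
final: {}; accept 9 not in set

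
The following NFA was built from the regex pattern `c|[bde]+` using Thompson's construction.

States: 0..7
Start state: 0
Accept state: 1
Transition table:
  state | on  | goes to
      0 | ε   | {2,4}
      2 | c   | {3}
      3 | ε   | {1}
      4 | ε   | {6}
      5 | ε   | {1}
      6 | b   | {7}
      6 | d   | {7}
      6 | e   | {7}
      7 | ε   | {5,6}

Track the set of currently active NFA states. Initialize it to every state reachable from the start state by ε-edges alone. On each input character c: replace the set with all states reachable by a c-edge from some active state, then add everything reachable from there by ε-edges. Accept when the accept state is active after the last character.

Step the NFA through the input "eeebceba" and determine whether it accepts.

S₀ = ε-closure({0}) = {0,2,4,6}
'e' @ 1: {1,5,6,7}  ✓accept
'e' @ 2: {1,5,6,7}  ✓accept
'e' @ 3: {1,5,6,7}  ✓accept
'b' @ 4: {1,5,6,7}  ✓accept
'c' @ 5: {}  — state set empty
rest 'eba' ignored (set empty)
final: {}; accept 1 not in set

Answer: REJECT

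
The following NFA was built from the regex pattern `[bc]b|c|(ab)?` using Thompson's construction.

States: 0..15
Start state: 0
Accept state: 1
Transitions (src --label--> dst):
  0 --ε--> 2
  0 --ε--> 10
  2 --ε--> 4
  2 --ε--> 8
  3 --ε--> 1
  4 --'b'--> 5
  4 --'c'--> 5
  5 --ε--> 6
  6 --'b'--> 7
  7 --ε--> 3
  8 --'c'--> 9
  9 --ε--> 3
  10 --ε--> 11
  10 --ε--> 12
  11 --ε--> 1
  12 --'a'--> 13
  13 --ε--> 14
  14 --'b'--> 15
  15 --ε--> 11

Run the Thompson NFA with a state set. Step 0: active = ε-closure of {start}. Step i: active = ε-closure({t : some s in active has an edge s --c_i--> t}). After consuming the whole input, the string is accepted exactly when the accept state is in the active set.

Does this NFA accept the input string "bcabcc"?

initial (ε-close {0}): {0,1,2,4,8,10,11,12}
'b' @ 1: {5,6}
'c' @ 2: {}  — dead — no transitions
rest 'abcc' ignored (set empty)
after full input: {}  (accept=1 not in)

Answer: REJECT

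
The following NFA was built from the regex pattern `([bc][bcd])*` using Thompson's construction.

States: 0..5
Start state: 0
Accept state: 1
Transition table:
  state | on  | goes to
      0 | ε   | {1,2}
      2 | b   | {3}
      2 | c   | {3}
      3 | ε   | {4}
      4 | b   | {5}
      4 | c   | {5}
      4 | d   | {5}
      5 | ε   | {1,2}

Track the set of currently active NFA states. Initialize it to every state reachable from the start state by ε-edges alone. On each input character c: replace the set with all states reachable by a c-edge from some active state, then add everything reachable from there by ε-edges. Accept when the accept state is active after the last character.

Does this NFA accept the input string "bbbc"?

Answer: ACCEPT

Trace:
initial (ε-close {0}): {0,1,2}
'b' @ 1: {3,4}
'b' @ 2: {1,2,5}  (accept∈set)
'b' @ 3: {3,4}
'c' @ 4: {1,2,5}  (accept∈set)
after full input: {1,2,5}  (accept=1 in)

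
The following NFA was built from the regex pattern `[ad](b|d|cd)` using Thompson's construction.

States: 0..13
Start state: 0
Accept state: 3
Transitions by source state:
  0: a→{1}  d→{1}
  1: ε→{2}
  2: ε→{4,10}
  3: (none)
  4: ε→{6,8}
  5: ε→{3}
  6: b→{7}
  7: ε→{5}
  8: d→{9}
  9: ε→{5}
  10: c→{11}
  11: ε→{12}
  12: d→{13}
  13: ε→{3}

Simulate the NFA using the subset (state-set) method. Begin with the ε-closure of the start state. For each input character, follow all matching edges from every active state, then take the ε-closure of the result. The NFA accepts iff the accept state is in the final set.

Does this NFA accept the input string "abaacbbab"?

Answer: REJECT

Steps:
initial (ε-close {0}): {0}
'a' @ 1: {1,2,4,6,8,10}
'b' @ 2: {3,5,7}  ✓accept
'a' @ 3: {}  — no active states
rest 'acbbab' ignored (set empty)
end set {} — state 3 not in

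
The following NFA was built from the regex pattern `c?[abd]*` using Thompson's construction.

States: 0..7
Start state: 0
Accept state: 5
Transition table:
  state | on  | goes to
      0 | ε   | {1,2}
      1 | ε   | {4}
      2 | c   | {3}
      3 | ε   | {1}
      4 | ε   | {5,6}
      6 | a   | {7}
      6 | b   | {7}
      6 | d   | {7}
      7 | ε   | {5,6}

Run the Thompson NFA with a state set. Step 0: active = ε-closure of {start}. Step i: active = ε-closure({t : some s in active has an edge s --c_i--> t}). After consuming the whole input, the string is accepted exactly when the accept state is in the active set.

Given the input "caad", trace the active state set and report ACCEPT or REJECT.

initial (ε-close {0}): {0,1,2,4,5,6}
'c' @ 1: {1,3,4,5,6}  (accept∈set)
'a' @ 2: {5,6,7}  (accept∈set)
'a' @ 3: {5,6,7}  (accept∈set)
'd' @ 4: {5,6,7}  (accept∈set)
after full input: {5,6,7}  (accept=5 in)

Answer: ACCEPT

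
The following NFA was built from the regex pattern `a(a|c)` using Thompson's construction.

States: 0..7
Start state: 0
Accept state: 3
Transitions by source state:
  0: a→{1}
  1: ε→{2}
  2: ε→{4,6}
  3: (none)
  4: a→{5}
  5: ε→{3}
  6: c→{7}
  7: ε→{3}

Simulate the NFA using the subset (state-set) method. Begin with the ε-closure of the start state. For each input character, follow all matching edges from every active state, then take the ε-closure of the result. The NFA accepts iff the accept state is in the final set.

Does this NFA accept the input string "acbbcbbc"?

Answer: REJECT

Derivation:
S₀ = ε-closure({0}) = {0}
'a' @ 1: {1,2,4,6}
'c' @ 2: {3,7}  [accepting]
'b' @ 3: {}  — no active states
rest 'bcbbc' ignored (set empty)
after full input: {}  (accept=3 not in)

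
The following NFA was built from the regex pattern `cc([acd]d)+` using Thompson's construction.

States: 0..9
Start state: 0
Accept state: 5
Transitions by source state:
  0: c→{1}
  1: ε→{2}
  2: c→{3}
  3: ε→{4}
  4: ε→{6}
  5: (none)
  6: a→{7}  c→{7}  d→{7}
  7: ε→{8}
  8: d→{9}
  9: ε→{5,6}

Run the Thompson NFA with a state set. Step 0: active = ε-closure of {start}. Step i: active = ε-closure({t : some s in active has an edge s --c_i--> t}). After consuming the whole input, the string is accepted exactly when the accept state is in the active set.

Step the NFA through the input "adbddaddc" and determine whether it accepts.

S₀ = ε-closure({0}) = {0}
'a' @ 1: {}  — dead — no transitions
rest 'dbddaddc' ignored (set empty)
final: {}; accept 5 not in set

Answer: REJECT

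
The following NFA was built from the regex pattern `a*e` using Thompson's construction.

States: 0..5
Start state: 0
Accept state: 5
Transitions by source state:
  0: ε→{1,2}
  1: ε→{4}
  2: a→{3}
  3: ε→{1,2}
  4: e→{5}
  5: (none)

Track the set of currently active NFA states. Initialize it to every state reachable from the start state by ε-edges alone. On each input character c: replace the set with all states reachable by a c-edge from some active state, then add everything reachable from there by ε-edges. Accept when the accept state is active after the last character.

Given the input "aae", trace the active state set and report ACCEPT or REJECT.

Answer: ACCEPT

Trace:
initial (ε-close {0}): {0,1,2,4}
'a' @ 1: {1,2,3,4}
'a' @ 2: {1,2,3,4}
'e' @ 3: {5}  [accepting]
final: {5}; accept 5 in set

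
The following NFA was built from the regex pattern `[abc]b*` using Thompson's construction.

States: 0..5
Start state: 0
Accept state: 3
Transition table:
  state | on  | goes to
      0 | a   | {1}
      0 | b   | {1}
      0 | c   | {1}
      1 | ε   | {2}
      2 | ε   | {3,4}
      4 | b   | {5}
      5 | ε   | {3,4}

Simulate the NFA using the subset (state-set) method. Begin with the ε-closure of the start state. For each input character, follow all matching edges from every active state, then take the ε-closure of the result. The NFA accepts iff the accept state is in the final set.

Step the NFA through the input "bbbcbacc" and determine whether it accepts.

initial (ε-close {0}): {0}
'b' @ 1: {1,2,3,4}  [accepting]
'b' @ 2: {3,4,5}  [accepting]
'b' @ 3: {3,4,5}  [accepting]
'c' @ 4: {}  — dead — no transitions
rest 'bacc' ignored (set empty)
end set {} — state 3 not in

Answer: REJECT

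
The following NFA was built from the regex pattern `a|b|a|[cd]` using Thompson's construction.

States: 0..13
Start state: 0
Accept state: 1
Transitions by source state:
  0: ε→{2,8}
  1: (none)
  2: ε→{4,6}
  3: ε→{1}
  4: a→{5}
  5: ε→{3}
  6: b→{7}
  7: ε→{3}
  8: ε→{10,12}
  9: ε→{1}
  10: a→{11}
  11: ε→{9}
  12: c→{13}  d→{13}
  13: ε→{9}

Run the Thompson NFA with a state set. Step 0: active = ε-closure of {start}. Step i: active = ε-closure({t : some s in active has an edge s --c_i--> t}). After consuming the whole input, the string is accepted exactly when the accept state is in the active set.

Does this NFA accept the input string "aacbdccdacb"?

Answer: REJECT

Trace:
start: ε-closure({0}) = {0,2,4,6,8,10,12}
'a' @ 1: {1,3,5,9,11}  (accept∈set)
'a' @ 2: {}  — state set empty
rest 'cbdccdacb' ignored (set empty)
final: {}; accept 1 not in set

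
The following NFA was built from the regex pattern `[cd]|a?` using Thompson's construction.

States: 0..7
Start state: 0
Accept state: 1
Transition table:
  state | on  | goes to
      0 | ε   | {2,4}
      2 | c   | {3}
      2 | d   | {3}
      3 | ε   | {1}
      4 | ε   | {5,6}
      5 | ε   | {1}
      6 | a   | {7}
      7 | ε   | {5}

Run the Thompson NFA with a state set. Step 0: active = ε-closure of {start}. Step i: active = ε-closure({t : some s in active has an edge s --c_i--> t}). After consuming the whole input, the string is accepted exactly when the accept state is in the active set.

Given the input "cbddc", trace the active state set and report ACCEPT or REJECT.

Answer: REJECT

Derivation:
initial (ε-close {0}): {0,1,2,4,5,6}
'c' @ 1: {1,3}  ✓accept
'b' @ 2: {}  — dead — no transitions
rest 'ddc' ignored (set empty)
after full input: {}  (accept=1 not in)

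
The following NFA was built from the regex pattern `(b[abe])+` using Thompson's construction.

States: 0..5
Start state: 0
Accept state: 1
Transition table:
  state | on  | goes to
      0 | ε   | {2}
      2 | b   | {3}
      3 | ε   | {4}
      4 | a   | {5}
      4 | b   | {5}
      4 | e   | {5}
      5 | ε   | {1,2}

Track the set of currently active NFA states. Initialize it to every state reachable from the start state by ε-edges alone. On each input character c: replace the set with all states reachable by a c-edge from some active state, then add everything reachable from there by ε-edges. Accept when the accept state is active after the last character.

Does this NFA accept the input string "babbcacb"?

start: ε-closure({0}) = {0,2}
'b' @ 1: {3,4}
'a' @ 2: {1,2,5}  [accepting]
'b' @ 3: {3,4}
'b' @ 4: {1,2,5}  [accepting]
'c' @ 5: {}  — no active states
rest 'acb' ignored (set empty)
after full input: {}  (accept=1 not in)

Answer: REJECT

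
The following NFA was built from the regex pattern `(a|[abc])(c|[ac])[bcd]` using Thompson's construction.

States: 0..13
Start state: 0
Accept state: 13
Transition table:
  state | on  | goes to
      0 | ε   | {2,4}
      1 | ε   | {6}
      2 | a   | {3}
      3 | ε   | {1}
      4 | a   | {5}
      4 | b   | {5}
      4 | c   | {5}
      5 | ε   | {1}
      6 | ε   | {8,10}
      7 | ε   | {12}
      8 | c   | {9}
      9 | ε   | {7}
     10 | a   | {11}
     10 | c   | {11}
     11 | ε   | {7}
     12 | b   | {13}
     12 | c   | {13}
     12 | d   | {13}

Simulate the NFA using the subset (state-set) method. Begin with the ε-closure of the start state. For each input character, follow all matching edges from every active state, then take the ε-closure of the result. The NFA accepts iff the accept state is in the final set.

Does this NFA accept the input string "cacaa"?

Answer: REJECT

Steps:
initial (ε-close {0}): {0,2,4}
'c' @ 1: {1,5,6,8,10}
'a' @ 2: {7,11,12}
'c' @ 3: {13}  ✓accept
'a' @ 4: {}  — dead — no transitions
rest 'a' ignored (set empty)
final: {}; accept 13 not in set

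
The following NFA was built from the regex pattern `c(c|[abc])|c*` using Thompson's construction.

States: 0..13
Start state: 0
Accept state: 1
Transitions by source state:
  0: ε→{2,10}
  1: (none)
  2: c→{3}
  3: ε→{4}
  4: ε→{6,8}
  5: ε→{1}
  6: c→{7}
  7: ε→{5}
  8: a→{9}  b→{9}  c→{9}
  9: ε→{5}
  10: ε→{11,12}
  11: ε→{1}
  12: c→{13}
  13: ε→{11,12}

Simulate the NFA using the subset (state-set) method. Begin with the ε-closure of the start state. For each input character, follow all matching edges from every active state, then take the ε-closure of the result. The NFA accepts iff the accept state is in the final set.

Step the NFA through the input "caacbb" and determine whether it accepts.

Answer: REJECT

Steps:
initial (ε-close {0}): {0,1,2,10,11,12}
'c' @ 1: {1,3,4,6,8,11,12,13}  ✓accept
'a' @ 2: {1,5,9}  ✓accept
'a' @ 3: {}  — state set empty
rest 'cbb' ignored (set empty)
final: {}; accept 1 not in set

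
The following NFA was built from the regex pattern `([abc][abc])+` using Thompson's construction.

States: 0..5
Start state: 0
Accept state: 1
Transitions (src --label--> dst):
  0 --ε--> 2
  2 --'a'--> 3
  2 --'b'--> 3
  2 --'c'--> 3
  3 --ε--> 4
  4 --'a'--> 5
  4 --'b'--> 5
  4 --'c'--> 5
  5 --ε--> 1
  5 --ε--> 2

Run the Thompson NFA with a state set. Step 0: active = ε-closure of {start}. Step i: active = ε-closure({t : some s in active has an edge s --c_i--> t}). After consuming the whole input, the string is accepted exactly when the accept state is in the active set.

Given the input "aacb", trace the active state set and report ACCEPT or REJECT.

Answer: ACCEPT

Derivation:
start: ε-closure({0}) = {0,2}
'a' @ 1: {3,4}
'a' @ 2: {1,2,5}  ✓accept
'c' @ 3: {3,4}
'b' @ 4: {1,2,5}  ✓accept
final: {1,2,5}; accept 1 in set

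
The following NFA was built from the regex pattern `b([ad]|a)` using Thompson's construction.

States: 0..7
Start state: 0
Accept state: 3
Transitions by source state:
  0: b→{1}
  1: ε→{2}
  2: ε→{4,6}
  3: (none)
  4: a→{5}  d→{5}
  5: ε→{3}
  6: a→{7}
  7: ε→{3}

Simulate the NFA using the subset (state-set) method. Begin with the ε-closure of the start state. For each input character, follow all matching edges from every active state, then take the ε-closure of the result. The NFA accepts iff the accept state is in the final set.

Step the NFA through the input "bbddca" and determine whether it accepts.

Answer: REJECT

Steps:
start: ε-closure({0}) = {0}
'b' @ 1: {1,2,4,6}
'b' @ 2: {}  — no active states
rest 'ddca' ignored (set empty)
end set {} — state 3 not in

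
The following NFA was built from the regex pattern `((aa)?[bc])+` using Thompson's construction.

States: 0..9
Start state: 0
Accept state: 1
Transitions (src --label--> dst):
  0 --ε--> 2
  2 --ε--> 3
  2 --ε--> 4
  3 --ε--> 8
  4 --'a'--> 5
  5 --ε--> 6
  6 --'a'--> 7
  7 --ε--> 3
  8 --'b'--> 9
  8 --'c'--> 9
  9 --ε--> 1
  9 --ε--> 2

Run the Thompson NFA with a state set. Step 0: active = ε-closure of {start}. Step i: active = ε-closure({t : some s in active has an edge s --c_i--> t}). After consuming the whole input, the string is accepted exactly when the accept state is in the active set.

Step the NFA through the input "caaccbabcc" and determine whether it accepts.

Answer: REJECT

Derivation:
start: ε-closure({0}) = {0,2,3,4,8}
'c' @ 1: {1,2,3,4,8,9}  (accept∈set)
'a' @ 2: {5,6}
'a' @ 3: {3,7,8}
'c' @ 4: {1,2,3,4,8,9}  (accept∈set)
'c' @ 5: {1,2,3,4,8,9}  (accept∈set)
'b' @ 6: {1,2,3,4,8,9}  (accept∈set)
'a' @ 7: {5,6}
'b' @ 8: {}  — state set empty
rest 'cc' ignored (set empty)
end set {} — state 1 not in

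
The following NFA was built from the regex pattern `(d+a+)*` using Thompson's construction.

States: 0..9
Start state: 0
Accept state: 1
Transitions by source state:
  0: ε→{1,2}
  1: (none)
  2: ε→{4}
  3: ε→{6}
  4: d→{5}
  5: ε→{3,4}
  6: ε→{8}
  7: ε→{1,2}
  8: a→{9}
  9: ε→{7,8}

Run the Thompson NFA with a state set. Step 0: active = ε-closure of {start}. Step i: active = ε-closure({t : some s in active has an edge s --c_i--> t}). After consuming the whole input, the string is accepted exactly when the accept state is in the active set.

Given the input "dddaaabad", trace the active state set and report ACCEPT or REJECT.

Answer: REJECT

Derivation:
S₀ = ε-closure({0}) = {0,1,2,4}
'd' @ 1: {3,4,5,6,8}
'd' @ 2: {3,4,5,6,8}
'd' @ 3: {3,4,5,6,8}
'a' @ 4: {1,2,4,7,8,9}  [accepting]
'a' @ 5: {1,2,4,7,8,9}  [accepting]
'a' @ 6: {1,2,4,7,8,9}  [accepting]
'b' @ 7: {}  — dead — no transitions
rest 'ad' ignored (set empty)
final: {}; accept 1 not in set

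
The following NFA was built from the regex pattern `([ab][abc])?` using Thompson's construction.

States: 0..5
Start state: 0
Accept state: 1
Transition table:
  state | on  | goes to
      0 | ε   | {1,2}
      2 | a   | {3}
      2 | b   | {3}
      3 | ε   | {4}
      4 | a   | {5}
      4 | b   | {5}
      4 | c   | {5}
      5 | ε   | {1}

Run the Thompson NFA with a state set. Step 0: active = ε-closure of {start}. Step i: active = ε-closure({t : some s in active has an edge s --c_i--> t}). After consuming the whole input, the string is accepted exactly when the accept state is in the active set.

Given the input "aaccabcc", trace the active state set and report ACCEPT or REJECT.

Answer: REJECT

Derivation:
S₀ = ε-closure({0}) = {0,1,2}
'a' @ 1: {3,4}
'a' @ 2: {1,5}  (accept∈set)
'c' @ 3: {}  — state set empty
rest 'cabcc' ignored (set empty)
after full input: {}  (accept=1 not in)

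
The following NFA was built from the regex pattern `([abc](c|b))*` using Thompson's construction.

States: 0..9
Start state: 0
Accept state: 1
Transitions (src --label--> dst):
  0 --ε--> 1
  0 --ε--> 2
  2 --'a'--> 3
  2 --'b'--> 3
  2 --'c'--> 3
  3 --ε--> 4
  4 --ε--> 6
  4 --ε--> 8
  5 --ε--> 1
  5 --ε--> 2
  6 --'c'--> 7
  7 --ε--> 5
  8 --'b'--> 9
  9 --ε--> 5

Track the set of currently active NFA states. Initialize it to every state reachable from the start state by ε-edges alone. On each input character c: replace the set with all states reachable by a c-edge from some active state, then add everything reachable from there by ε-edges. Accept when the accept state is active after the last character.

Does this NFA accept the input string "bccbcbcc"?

start: ε-closure({0}) = {0,1,2}
'b' @ 1: {3,4,6,8}
'c' @ 2: {1,2,5,7}  ✓accept
'c' @ 3: {3,4,6,8}
'b' @ 4: {1,2,5,9}  ✓accept
'c' @ 5: {3,4,6,8}
'b' @ 6: {1,2,5,9}  ✓accept
'c' @ 7: {3,4,6,8}
'c' @ 8: {1,2,5,7}  ✓accept
end set {1,2,5,7} — state 1 in

Answer: ACCEPT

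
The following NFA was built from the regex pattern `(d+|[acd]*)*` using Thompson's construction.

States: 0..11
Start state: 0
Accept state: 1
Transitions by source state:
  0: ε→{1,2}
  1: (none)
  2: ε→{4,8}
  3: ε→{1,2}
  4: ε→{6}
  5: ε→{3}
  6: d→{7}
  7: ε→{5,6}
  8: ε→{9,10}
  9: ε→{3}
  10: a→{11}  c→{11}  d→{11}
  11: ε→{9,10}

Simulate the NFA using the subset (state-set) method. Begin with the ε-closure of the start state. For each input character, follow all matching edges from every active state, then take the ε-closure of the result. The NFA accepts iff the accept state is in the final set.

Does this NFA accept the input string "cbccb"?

Answer: REJECT

Steps:
S₀ = ε-closure({0}) = {0,1,2,3,4,6,8,9,10}
'c' @ 1: {1,2,3,4,6,8,9,10,11}  [accepting]
'b' @ 2: {}  — state set empty
rest 'ccb' ignored (set empty)
after full input: {}  (accept=1 not in)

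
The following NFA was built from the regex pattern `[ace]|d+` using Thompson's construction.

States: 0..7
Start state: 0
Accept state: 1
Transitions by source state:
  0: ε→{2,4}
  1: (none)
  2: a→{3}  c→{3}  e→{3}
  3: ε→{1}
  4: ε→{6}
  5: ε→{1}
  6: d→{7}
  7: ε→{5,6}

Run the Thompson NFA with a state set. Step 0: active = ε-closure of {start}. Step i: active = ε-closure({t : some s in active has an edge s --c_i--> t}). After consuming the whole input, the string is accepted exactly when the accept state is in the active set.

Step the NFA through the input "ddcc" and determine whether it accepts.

start: ε-closure({0}) = {0,2,4,6}
'd' @ 1: {1,5,6,7}  (accept∈set)
'd' @ 2: {1,5,6,7}  (accept∈set)
'c' @ 3: {}  — state set empty
rest 'c' ignored (set empty)
final: {}; accept 1 not in set

Answer: REJECT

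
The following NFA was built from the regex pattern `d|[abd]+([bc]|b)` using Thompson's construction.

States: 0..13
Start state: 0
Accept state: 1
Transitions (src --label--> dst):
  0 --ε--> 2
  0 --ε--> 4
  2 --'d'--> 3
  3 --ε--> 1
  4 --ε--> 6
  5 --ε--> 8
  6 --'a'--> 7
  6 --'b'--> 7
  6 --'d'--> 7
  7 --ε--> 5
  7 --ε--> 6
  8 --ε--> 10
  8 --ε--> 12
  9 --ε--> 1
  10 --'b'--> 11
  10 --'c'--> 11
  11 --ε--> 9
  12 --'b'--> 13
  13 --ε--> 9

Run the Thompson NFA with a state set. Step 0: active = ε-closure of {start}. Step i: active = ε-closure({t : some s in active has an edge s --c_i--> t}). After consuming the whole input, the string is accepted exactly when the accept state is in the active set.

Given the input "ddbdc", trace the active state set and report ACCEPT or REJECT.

Answer: ACCEPT

Derivation:
S₀ = ε-closure({0}) = {0,2,4,6}
'd' @ 1: {1,3,5,6,7,8,10,12}  [accepting]
'd' @ 2: {5,6,7,8,10,12}
'b' @ 3: {1,5,6,7,8,9,10,11,12,13}  [accepting]
'd' @ 4: {5,6,7,8,10,12}
'c' @ 5: {1,9,11}  [accepting]
final: {1,9,11}; accept 1 in set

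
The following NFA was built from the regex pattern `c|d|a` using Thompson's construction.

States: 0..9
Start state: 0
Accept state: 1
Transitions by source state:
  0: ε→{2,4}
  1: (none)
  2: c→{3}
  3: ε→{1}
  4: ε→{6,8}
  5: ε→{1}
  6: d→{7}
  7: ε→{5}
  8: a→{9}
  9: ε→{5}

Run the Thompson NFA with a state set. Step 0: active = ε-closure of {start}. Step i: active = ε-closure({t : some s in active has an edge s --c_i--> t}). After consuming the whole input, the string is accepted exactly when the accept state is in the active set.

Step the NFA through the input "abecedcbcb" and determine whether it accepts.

initial (ε-close {0}): {0,2,4,6,8}
'a' @ 1: {1,5,9}  ✓accept
'b' @ 2: {}  — dead — no transitions
rest 'ecedcbcb' ignored (set empty)
final: {}; accept 1 not in set

Answer: REJECT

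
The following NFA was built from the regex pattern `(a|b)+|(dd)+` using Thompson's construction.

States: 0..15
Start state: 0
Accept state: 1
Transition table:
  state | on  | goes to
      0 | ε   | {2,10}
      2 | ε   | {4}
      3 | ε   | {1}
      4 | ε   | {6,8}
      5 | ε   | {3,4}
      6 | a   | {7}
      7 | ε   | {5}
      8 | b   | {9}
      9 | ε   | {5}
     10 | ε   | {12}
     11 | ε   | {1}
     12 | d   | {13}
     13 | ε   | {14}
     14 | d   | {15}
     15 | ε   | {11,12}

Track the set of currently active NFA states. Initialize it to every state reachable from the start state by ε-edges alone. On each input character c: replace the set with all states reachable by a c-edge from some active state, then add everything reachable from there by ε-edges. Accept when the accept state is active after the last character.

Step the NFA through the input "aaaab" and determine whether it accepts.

initial (ε-close {0}): {0,2,4,6,8,10,12}
'a' @ 1: {1,3,4,5,6,7,8}  ✓accept
'a' @ 2: {1,3,4,5,6,7,8}  ✓accept
'a' @ 3: {1,3,4,5,6,7,8}  ✓accept
'a' @ 4: {1,3,4,5,6,7,8}  ✓accept
'b' @ 5: {1,3,4,5,6,8,9}  ✓accept
final: {1,3,4,5,6,8,9}; accept 1 in set

Answer: ACCEPT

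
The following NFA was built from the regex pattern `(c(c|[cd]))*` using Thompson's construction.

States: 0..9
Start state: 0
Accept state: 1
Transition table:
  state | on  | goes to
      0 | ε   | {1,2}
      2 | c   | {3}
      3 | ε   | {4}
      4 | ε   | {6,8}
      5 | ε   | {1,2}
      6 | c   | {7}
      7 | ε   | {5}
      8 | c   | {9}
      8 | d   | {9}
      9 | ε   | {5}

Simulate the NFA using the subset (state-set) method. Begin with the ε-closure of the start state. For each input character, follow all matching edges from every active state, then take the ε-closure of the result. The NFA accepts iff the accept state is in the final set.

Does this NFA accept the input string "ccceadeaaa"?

Answer: REJECT

Derivation:
S₀ = ε-closure({0}) = {0,1,2}
'c' @ 1: {3,4,6,8}
'c' @ 2: {1,2,5,7,9}  (accept∈set)
'c' @ 3: {3,4,6,8}
'e' @ 4: {}  — dead — no transitions
rest 'adeaaa' ignored (set empty)
end set {} — state 1 not in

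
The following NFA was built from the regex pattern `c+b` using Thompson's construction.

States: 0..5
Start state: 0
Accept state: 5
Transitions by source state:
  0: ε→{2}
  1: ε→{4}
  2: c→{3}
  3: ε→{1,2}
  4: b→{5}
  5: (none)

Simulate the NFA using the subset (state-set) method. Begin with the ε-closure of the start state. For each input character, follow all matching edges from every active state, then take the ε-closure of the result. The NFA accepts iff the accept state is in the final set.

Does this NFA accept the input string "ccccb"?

S₀ = ε-closure({0}) = {0,2}
'c' @ 1: {1,2,3,4}
'c' @ 2: {1,2,3,4}
'c' @ 3: {1,2,3,4}
'c' @ 4: {1,2,3,4}
'b' @ 5: {5}  [accepting]
final: {5}; accept 5 in set

Answer: ACCEPT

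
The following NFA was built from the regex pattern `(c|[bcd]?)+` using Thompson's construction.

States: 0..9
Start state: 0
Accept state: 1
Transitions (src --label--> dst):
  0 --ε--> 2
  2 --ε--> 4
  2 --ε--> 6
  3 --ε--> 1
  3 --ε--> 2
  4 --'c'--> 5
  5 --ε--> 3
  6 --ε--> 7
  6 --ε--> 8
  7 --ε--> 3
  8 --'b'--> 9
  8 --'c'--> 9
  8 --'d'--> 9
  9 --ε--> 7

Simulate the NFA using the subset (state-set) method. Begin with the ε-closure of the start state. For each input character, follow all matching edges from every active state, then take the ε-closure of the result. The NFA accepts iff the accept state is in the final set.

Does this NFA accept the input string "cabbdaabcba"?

start: ε-closure({0}) = {0,1,2,3,4,6,7,8}
'c' @ 1: {1,2,3,4,5,6,7,8,9}  ✓accept
'a' @ 2: {}  — dead — no transitions
rest 'bbdaabcba' ignored (set empty)
end set {} — state 1 not in

Answer: REJECT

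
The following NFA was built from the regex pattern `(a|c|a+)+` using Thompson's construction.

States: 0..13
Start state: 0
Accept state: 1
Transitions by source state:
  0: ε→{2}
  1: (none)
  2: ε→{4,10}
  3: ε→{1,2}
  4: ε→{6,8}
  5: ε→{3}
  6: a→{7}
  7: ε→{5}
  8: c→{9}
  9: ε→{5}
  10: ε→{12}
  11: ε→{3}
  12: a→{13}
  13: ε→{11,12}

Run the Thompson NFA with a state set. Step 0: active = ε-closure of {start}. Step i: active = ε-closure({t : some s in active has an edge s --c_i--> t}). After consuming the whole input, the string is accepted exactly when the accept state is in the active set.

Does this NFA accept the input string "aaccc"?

Answer: ACCEPT

Derivation:
S₀ = ε-closure({0}) = {0,2,4,6,8,10,12}
'a' @ 1: {1,2,3,4,5,6,7,8,10,11,12,13}  (accept∈set)
'a' @ 2: {1,2,3,4,5,6,7,8,10,11,12,13}  (accept∈set)
'c' @ 3: {1,2,3,4,5,6,8,9,10,12}  (accept∈set)
'c' @ 4: {1,2,3,4,5,6,8,9,10,12}  (accept∈set)
'c' @ 5: {1,2,3,4,5,6,8,9,10,12}  (accept∈set)
final: {1,2,3,4,5,6,8,9,10,12}; accept 1 in set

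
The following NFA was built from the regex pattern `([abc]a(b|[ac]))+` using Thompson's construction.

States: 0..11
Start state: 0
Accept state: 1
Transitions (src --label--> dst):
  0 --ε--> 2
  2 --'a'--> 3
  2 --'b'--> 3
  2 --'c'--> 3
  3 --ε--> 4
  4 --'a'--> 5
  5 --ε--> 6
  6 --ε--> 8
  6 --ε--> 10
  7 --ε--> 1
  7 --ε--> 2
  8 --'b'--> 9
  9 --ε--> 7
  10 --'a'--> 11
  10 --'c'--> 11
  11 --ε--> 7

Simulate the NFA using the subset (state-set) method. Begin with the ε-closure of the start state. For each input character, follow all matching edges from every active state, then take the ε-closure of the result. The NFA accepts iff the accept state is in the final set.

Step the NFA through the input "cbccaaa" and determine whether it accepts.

S₀ = ε-closure({0}) = {0,2}
'c' @ 1: {3,4}
'b' @ 2: {}  — dead — no transitions
rest 'ccaaa' ignored (set empty)
after full input: {}  (accept=1 not in)

Answer: REJECT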